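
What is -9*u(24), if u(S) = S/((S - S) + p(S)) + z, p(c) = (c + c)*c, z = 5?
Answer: -723/16 ≈ -45.188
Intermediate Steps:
p(c) = 2*c² (p(c) = (2*c)*c = 2*c²)
u(S) = 5 + 1/(2*S) (u(S) = S/((S - S) + 2*S²) + 5 = S/(0 + 2*S²) + 5 = S/((2*S²)) + 5 = (1/(2*S²))*S + 5 = 1/(2*S) + 5 = 5 + 1/(2*S))
-9*u(24) = -9*(5 + (½)/24) = -9*(5 + (½)*(1/24)) = -9*(5 + 1/48) = -9*241/48 = -723/16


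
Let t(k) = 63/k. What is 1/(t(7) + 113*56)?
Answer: 1/6337 ≈ 0.00015780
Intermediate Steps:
1/(t(7) + 113*56) = 1/(63/7 + 113*56) = 1/(63*(⅐) + 6328) = 1/(9 + 6328) = 1/6337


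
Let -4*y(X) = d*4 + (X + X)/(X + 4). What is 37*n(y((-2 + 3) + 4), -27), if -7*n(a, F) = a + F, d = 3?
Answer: 20165/126 ≈ 160.04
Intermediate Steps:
y(X) = -3 - X/(2*(4 + X)) (y(X) = -(3*4 + (X + X)/(X + 4))/4 = -(12 + (2*X)/(4 + X))/4 = -(12 + 2*X/(4 + X))/4 = -3 - X/(2*(4 + X)))
n(a, F) = -F/7 - a/7 (n(a, F) = -(a + F)/7 = -(F + a)/7 = -F/7 - a/7)
37*n(y((-2 + 3) + 4), -27) = 37*(-⅐*(-27) - (-24 - 7*((-2 + 3) + 4))/(14*(4 + ((-2 + 3) + 4)))) = 37*(27/7 - (-24 - 7*(1 + 4))/(14*(4 + (1 + 4)))) = 37*(27/7 - (-24 - 7*5)/(14*(4 + 5))) = 37*(27/7 - (-24 - 35)/(14*9)) = 37*(27/7 - (-59)/(14*9)) = 37*(27/7 - ⅐*(-59/18)) = 37*(27/7 + 59/126) = 37*(545/126) = 20165/126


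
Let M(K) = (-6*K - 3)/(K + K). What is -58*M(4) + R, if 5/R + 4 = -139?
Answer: 111949/572 ≈ 195.72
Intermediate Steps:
M(K) = (-3 - 6*K)/(2*K) (M(K) = (-3 - 6*K)/((2*K)) = (-3 - 6*K)*(1/(2*K)) = (-3 - 6*K)/(2*K))
R = -5/143 (R = 5/(-4 - 139) = 5/(-143) = 5*(-1/143) = -5/143 ≈ -0.034965)
-58*M(4) + R = -58*(-3 - 3/2/4) - 5/143 = -58*(-3 - 3/2*¼) - 5/143 = -58*(-3 - 3/8) - 5/143 = -58*(-27/8) - 5/143 = 783/4 - 5/143 = 111949/572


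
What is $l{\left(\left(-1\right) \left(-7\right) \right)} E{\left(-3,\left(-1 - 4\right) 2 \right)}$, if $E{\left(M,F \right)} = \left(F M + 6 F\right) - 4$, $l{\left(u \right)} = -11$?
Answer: $374$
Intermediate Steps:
$E{\left(M,F \right)} = -4 + 6 F + F M$ ($E{\left(M,F \right)} = \left(6 F + F M\right) - 4 = -4 + 6 F + F M$)
$l{\left(\left(-1\right) \left(-7\right) \right)} E{\left(-3,\left(-1 - 4\right) 2 \right)} = - 11 \left(-4 + 6 \left(-1 - 4\right) 2 + \left(-1 - 4\right) 2 \left(-3\right)\right) = - 11 \left(-4 + 6 \left(\left(-5\right) 2\right) + \left(-5\right) 2 \left(-3\right)\right) = - 11 \left(-4 + 6 \left(-10\right) - -30\right) = - 11 \left(-4 - 60 + 30\right) = \left(-11\right) \left(-34\right) = 374$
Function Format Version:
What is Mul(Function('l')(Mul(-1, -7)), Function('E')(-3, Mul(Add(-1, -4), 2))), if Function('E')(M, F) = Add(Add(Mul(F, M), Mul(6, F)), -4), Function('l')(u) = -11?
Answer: 374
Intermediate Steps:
Function('E')(M, F) = Add(-4, Mul(6, F), Mul(F, M)) (Function('E')(M, F) = Add(Add(Mul(6, F), Mul(F, M)), -4) = Add(-4, Mul(6, F), Mul(F, M)))
Mul(Function('l')(Mul(-1, -7)), Function('E')(-3, Mul(Add(-1, -4), 2))) = Mul(-11, Add(-4, Mul(6, Mul(Add(-1, -4), 2)), Mul(Mul(Add(-1, -4), 2), -3))) = Mul(-11, Add(-4, Mul(6, Mul(-5, 2)), Mul(Mul(-5, 2), -3))) = Mul(-11, Add(-4, Mul(6, -10), Mul(-10, -3))) = Mul(-11, Add(-4, -60, 30)) = Mul(-11, -34) = 374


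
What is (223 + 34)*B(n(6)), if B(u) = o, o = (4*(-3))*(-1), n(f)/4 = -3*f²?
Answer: 3084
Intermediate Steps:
n(f) = -12*f² (n(f) = 4*(-3*f²) = -12*f²)
o = 12 (o = -12*(-1) = 12)
B(u) = 12
(223 + 34)*B(n(6)) = (223 + 34)*12 = 257*12 = 3084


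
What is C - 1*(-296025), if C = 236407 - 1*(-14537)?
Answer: 546969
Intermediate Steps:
C = 250944 (C = 236407 + 14537 = 250944)
C - 1*(-296025) = 250944 - 1*(-296025) = 250944 + 296025 = 546969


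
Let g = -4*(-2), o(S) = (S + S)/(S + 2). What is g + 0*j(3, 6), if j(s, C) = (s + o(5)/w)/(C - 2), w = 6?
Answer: 8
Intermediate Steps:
o(S) = 2*S/(2 + S) (o(S) = (2*S)/(2 + S) = 2*S/(2 + S))
g = 8
j(s, C) = (5/21 + s)/(-2 + C) (j(s, C) = (s + (2*5/(2 + 5))/6)/(C - 2) = (s + (2*5/7)*(1/6))/(-2 + C) = (s + (2*5*(1/7))*(1/6))/(-2 + C) = (s + (10/7)*(1/6))/(-2 + C) = (s + 5/21)/(-2 + C) = (5/21 + s)/(-2 + C))
g + 0*j(3, 6) = 8 + 0*((5/21 + 3)/(-2 + 6)) = 8 + 0*((68/21)/4) = 8 + 0*((1/4)*(68/21)) = 8 + 0*(17/21) = 8 + 0 = 8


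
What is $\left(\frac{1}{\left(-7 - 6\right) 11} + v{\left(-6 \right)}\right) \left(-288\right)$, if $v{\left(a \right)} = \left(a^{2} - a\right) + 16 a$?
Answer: $\frac{2224224}{143} \approx 15554.0$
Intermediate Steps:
$v{\left(a \right)} = a^{2} + 15 a$
$\left(\frac{1}{\left(-7 - 6\right) 11} + v{\left(-6 \right)}\right) \left(-288\right) = \left(\frac{1}{\left(-7 - 6\right) 11} - 6 \left(15 - 6\right)\right) \left(-288\right) = \left(\frac{1}{\left(-13\right) 11} - 54\right) \left(-288\right) = \left(\frac{1}{-143} - 54\right) \left(-288\right) = \left(- \frac{1}{143} - 54\right) \left(-288\right) = \left(- \frac{7723}{143}\right) \left(-288\right) = \frac{2224224}{143}$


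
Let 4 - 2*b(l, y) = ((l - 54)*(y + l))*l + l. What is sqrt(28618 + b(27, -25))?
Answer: 3*sqrt(13038)/2 ≈ 171.28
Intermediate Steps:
b(l, y) = 2 - l/2 - l*(-54 + l)*(l + y)/2 (b(l, y) = 2 - (((l - 54)*(y + l))*l + l)/2 = 2 - (((-54 + l)*(l + y))*l + l)/2 = 2 - (l*(-54 + l)*(l + y) + l)/2 = 2 - (l + l*(-54 + l)*(l + y))/2 = 2 + (-l/2 - l*(-54 + l)*(l + y)/2) = 2 - l/2 - l*(-54 + l)*(l + y)/2)
sqrt(28618 + b(27, -25)) = sqrt(28618 + (2 + 27*27**2 - 1/2*27 - 1/2*27**3 + 27*27*(-25) - 1/2*(-25)*27**2)) = sqrt(28618 + (2 + 27*729 - 27/2 - 1/2*19683 - 18225 - 1/2*(-25)*729)) = sqrt(28618 + (2 + 19683 - 27/2 - 19683/2 - 18225 + 18225/2)) = sqrt(28618 + 1435/2) = sqrt(58671/2) = 3*sqrt(13038)/2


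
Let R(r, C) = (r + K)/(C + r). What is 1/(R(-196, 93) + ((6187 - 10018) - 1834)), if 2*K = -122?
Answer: -103/583238 ≈ -0.00017660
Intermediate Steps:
K = -61 (K = (1/2)*(-122) = -61)
R(r, C) = (-61 + r)/(C + r) (R(r, C) = (r - 61)/(C + r) = (-61 + r)/(C + r))
1/(R(-196, 93) + ((6187 - 10018) - 1834)) = 1/((-61 - 196)/(93 - 196) + ((6187 - 10018) - 1834)) = 1/(-257/(-103) + (-3831 - 1834)) = 1/(-1/103*(-257) - 5665) = 1/(257/103 - 5665) = 1/(-583238/103) = -103/583238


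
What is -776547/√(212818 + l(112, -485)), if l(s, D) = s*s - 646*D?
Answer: -776547*√33667/134668 ≈ -1058.0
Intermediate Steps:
l(s, D) = s² - 646*D
-776547/√(212818 + l(112, -485)) = -776547/√(212818 + (112² - 646*(-485))) = -776547/√(212818 + (12544 + 313310)) = -776547/√(212818 + 325854) = -776547*√33667/134668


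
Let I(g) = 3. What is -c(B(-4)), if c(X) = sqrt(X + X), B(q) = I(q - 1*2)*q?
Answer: -2*I*sqrt(6) ≈ -4.899*I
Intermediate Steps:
B(q) = 3*q
c(X) = sqrt(2)*sqrt(X) (c(X) = sqrt(2*X) = sqrt(2)*sqrt(X))
-c(B(-4)) = -sqrt(2)*sqrt(3*(-4)) = -sqrt(2)*sqrt(-12) = -sqrt(2)*2*I*sqrt(3) = -2*I*sqrt(6)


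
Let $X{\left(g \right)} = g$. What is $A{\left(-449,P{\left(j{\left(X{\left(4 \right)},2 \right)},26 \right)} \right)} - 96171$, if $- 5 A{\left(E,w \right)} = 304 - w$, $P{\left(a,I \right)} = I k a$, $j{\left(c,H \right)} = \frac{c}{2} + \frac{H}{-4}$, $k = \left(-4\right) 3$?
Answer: $- \frac{481627}{5} \approx -96325.0$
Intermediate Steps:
$k = -12$
$j{\left(c,H \right)} = \frac{c}{2} - \frac{H}{4}$ ($j{\left(c,H \right)} = c \frac{1}{2} + H \left(- \frac{1}{4}\right) = \frac{c}{2} - \frac{H}{4}$)
$P{\left(a,I \right)} = - 12 I a$ ($P{\left(a,I \right)} = I \left(-12\right) a = - 12 I a$)
$A{\left(E,w \right)} = - \frac{304}{5} + \frac{w}{5}$ ($A{\left(E,w \right)} = - \frac{304 - w}{5} = - \frac{304}{5} + \frac{w}{5}$)
$A{\left(-449,P{\left(j{\left(X{\left(4 \right)},2 \right)},26 \right)} \right)} - 96171 = \left(- \frac{304}{5} + \frac{\left(-12\right) 26 \left(\frac{1}{2} \cdot 4 - \frac{1}{2}\right)}{5}\right) - 96171 = \left(- \frac{304}{5} + \frac{\left(-12\right) 26 \left(2 - \frac{1}{2}\right)}{5}\right) - 96171 = \left(- \frac{304}{5} + \frac{\left(-12\right) 26 \cdot \frac{3}{2}}{5}\right) - 96171 = \left(- \frac{304}{5} + \frac{1}{5} \left(-468\right)\right) - 96171 = \left(- \frac{304}{5} - \frac{468}{5}\right) - 96171 = - \frac{772}{5} - 96171 = - \frac{481627}{5}$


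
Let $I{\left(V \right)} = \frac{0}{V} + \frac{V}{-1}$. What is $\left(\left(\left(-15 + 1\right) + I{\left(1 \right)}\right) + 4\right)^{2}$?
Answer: $121$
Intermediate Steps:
$I{\left(V \right)} = - V$ ($I{\left(V \right)} = 0 + V \left(-1\right) = 0 - V = - V$)
$\left(\left(\left(-15 + 1\right) + I{\left(1 \right)}\right) + 4\right)^{2} = \left(\left(\left(-15 + 1\right) - 1\right) + 4\right)^{2} = \left(\left(-14 - 1\right) + 4\right)^{2} = \left(-15 + 4\right)^{2} = \left(-11\right)^{2} = 121$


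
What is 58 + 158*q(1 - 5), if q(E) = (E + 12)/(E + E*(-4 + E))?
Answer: 722/7 ≈ 103.14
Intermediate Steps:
q(E) = (12 + E)/(E + E*(-4 + E))
58 + 158*q(1 - 5) = 58 + 158*((12 + (1 - 5))/((1 - 5)*(-3 + (1 - 5)))) = 58 + 158*((12 - 4)/((-4)*(-3 - 4))) = 58 + 158*(-¼*8/(-7)) = 58 + 158*(-¼*(-⅐)*8) = 58 + 158*(2/7) = 58 + 316/7 = 722/7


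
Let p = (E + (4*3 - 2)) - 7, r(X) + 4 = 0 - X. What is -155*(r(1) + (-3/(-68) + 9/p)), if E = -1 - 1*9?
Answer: 460505/476 ≈ 967.45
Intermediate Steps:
r(X) = -4 - X (r(X) = -4 + (0 - X) = -4 - X)
E = -10 (E = -1 - 9 = -10)
p = -7 (p = (-10 + (4*3 - 2)) - 7 = (-10 + (12 - 2)) - 7 = (-10 + 10) - 7 = 0 - 7 = -7)
-155*(r(1) + (-3/(-68) + 9/p)) = -155*((-4 - 1*1) + (-3/(-68) + 9/(-7))) = -155*((-4 - 1) + (-3*(-1/68) + 9*(-⅐))) = -155*(-5 + (3/68 - 9/7)) = -155*(-5 - 591/476) = -155*(-2971/476) = 460505/476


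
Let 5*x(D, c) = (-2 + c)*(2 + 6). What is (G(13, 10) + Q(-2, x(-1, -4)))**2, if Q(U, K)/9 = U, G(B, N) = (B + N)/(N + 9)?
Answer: 101761/361 ≈ 281.89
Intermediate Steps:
G(B, N) = (B + N)/(9 + N)
x(D, c) = -16/5 + 8*c/5 (x(D, c) = ((-2 + c)*(2 + 6))/5 = ((-2 + c)*8)/5 = (-16 + 8*c)/5 = -16/5 + 8*c/5)
Q(U, K) = 9*U
(G(13, 10) + Q(-2, x(-1, -4)))**2 = ((13 + 10)/(9 + 10) + 9*(-2))**2 = (23/19 - 18)**2 = (-319/19)**2 = 101761/361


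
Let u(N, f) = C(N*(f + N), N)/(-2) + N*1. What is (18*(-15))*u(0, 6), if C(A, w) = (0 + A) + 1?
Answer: 135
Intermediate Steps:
C(A, w) = 1 + A (C(A, w) = A + 1 = 1 + A)
u(N, f) = -½ + N - N*(N + f)/2 (u(N, f) = (1 + N*(f + N))/(-2) + N*1 = (1 + N*(N + f))*(-½) + N = (-½ - N*(N + f)/2) + N = -½ + N - N*(N + f)/2)
(18*(-15))*u(0, 6) = (18*(-15))*(-½ + 0 - ½*0*(0 + 6)) = -270*(-½ + 0 - ½*0*6) = -270*(-½ + 0 + 0) = -270*(-½) = 135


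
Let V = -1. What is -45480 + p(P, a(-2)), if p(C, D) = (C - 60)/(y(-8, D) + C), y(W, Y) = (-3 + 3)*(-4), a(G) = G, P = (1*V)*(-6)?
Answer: -45489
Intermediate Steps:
P = 6 (P = (1*(-1))*(-6) = -1*(-6) = 6)
y(W, Y) = 0 (y(W, Y) = 0*(-4) = 0)
p(C, D) = (-60 + C)/C (p(C, D) = (C - 60)/(0 + C) = (-60 + C)/C)
-45480 + p(P, a(-2)) = -45480 + (-60 + 6)/6 = -45480 + (⅙)*(-54) = -45480 - 9 = -45489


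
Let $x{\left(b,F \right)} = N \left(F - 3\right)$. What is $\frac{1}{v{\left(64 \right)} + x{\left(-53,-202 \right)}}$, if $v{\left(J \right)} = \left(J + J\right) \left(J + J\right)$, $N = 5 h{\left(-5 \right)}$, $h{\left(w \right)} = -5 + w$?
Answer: $\frac{1}{26634} \approx 3.7546 \cdot 10^{-5}$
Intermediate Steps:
$N = -50$ ($N = 5 \left(-5 - 5\right) = 5 \left(-10\right) = -50$)
$x{\left(b,F \right)} = 150 - 50 F$ ($x{\left(b,F \right)} = - 50 \left(F - 3\right) = - 50 \left(-3 + F\right) = 150 - 50 F$)
$v{\left(J \right)} = 4 J^{2}$ ($v{\left(J \right)} = 2 J 2 J = 4 J^{2}$)
$\frac{1}{v{\left(64 \right)} + x{\left(-53,-202 \right)}} = \frac{1}{4 \cdot 64^{2} + \left(150 - -10100\right)} = \frac{1}{4 \cdot 4096 + \left(150 + 10100\right)} = \frac{1}{16384 + 10250} = \frac{1}{26634}$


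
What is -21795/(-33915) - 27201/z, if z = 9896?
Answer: -47122573/22374856 ≈ -2.1060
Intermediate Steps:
-21795/(-33915) - 27201/z = -21795/(-33915) - 27201/9896 = -21795*(-1/33915) - 27201*1/9896 = 1453/2261 - 27201/9896 = -47122573/22374856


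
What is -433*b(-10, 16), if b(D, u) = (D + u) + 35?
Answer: -17753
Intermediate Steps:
b(D, u) = 35 + D + u
-433*b(-10, 16) = -433*(35 - 10 + 16) = -433*41 = -17753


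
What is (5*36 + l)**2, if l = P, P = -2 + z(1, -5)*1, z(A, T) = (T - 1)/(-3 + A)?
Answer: 32761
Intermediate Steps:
z(A, T) = (-1 + T)/(-3 + A)
P = 1 (P = -2 + ((-1 - 5)/(-3 + 1))*1 = -2 + (-6/(-2))*1 = -2 - 1/2*(-6)*1 = -2 + 3*1 = -2 + 3 = 1)
l = 1
(5*36 + l)**2 = (5*36 + 1)**2 = (180 + 1)**2 = 181**2 = 32761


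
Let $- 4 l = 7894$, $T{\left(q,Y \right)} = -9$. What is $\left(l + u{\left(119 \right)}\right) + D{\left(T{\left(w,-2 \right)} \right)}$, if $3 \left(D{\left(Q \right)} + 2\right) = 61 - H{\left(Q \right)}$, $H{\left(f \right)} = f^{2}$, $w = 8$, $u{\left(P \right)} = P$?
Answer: $- \frac{11179}{6} \approx -1863.2$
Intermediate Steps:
$l = - \frac{3947}{2}$ ($l = \left(- \frac{1}{4}\right) 7894 = - \frac{3947}{2} \approx -1973.5$)
$D{\left(Q \right)} = \frac{55}{3} - \frac{Q^{2}}{3}$ ($D{\left(Q \right)} = -2 + \frac{61 - Q^{2}}{3} = -2 - \left(- \frac{61}{3} + \frac{Q^{2}}{3}\right) = \frac{55}{3} - \frac{Q^{2}}{3}$)
$\left(l + u{\left(119 \right)}\right) + D{\left(T{\left(w,-2 \right)} \right)} = \left(- \frac{3947}{2} + 119\right) + \left(\frac{55}{3} - \frac{\left(-9\right)^{2}}{3}\right) = - \frac{3709}{2} + \left(\frac{55}{3} - 27\right) = - \frac{3709}{2} - \frac{26}{3} = - \frac{11179}{6}$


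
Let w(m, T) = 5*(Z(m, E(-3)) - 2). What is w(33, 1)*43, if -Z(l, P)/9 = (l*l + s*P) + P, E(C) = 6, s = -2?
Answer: -2096035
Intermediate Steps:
Z(l, P) = -9*l² + 9*P (Z(l, P) = -9*((l*l - 2*P) + P) = -9*((l² - 2*P) + P) = -9*(l² - P) = -9*l² + 9*P)
w(m, T) = 260 - 45*m² (w(m, T) = 5*((-9*m² + 9*6) - 2) = 5*((-9*m² + 54) - 2) = 5*((54 - 9*m²) - 2) = 5*(52 - 9*m²) = 260 - 45*m²)
w(33, 1)*43 = (260 - 45*33²)*43 = (260 - 45*1089)*43 = (260 - 49005)*43 = -48745*43 = -2096035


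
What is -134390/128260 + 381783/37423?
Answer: 4393821061/479987398 ≈ 9.1540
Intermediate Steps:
-134390/128260 + 381783/37423 = -134390*1/128260 + 381783*(1/37423) = -13439/12826 + 381783/37423 = 4393821061/479987398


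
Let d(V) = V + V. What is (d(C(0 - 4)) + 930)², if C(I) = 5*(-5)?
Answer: 774400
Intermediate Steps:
C(I) = -25
d(V) = 2*V
(d(C(0 - 4)) + 930)² = (2*(-25) + 930)² = (-50 + 930)² = 880² = 774400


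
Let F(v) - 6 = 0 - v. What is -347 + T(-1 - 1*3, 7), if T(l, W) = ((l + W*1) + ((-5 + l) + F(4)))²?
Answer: -331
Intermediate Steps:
F(v) = 6 - v (F(v) = 6 + (0 - v) = 6 - v)
T(l, W) = (-3 + W + 2*l)² (T(l, W) = ((l + W*1) + ((-5 + l) + (6 - 1*4)))² = ((l + W) + ((-5 + l) + (6 - 4)))² = ((W + l) + ((-5 + l) + 2))² = ((W + l) + (-3 + l))² = (-3 + W + 2*l)²)
-347 + T(-1 - 1*3, 7) = -347 + (-3 + 7 + 2*(-1 - 1*3))² = -347 + (-3 + 7 + 2*(-1 - 3))² = -347 + (-3 + 7 + 2*(-4))² = -347 + (-3 + 7 - 8)² = -347 + (-4)² = -347 + 16 = -331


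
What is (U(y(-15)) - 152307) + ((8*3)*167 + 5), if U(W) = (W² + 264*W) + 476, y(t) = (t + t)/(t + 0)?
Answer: -147286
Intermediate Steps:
y(t) = 2 (y(t) = (2*t)/t = 2)
U(W) = 476 + W² + 264*W
(U(y(-15)) - 152307) + ((8*3)*167 + 5) = ((476 + 2² + 264*2) - 152307) + ((8*3)*167 + 5) = ((476 + 4 + 528) - 152307) + (24*167 + 5) = (1008 - 152307) + (4008 + 5) = -151299 + 4013 = -147286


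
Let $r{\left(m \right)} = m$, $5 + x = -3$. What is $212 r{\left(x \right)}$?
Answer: $-1696$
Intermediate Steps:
$x = -8$ ($x = -5 - 3 = -8$)
$212 r{\left(x \right)} = 212 \left(-8\right) = -1696$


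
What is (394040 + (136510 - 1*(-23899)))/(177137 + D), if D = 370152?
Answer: 554449/547289 ≈ 1.0131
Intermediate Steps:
(394040 + (136510 - 1*(-23899)))/(177137 + D) = (394040 + (136510 - 1*(-23899)))/(177137 + 370152) = (394040 + (136510 + 23899))/547289 = (394040 + 160409)*(1/547289) = 554449*(1/547289) = 554449/547289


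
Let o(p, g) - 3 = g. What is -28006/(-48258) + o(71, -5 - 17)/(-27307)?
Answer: 7813028/13446747 ≈ 0.58103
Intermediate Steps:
o(p, g) = 3 + g
-28006/(-48258) + o(71, -5 - 17)/(-27307) = -28006/(-48258) + (3 + (-5 - 17))/(-27307) = -28006*(-1/48258) + (3 - 22)*(-1/27307) = 14003/24129 - 19*(-1/27307) = 14003/24129 + 19/27307 = 7813028/13446747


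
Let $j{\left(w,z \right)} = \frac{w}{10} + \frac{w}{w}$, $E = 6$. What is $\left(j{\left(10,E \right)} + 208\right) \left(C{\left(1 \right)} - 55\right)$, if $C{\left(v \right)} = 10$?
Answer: $-9450$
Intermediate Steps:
$j{\left(w,z \right)} = 1 + \frac{w}{10}$ ($j{\left(w,z \right)} = w \frac{1}{10} + 1 = \frac{w}{10} + 1 = 1 + \frac{w}{10}$)
$\left(j{\left(10,E \right)} + 208\right) \left(C{\left(1 \right)} - 55\right) = \left(\left(1 + \frac{1}{10} \cdot 10\right) + 208\right) \left(10 - 55\right) = \left(\left(1 + 1\right) + 208\right) \left(-45\right) = \left(2 + 208\right) \left(-45\right) = 210 \left(-45\right) = -9450$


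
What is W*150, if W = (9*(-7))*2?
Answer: -18900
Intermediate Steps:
W = -126 (W = -63*2 = -126)
W*150 = -126*150 = -18900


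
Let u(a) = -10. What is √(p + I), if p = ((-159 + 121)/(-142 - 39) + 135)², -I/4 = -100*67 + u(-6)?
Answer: √1478232969/181 ≈ 212.42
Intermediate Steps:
I = 26840 (I = -4*(-100*67 - 10) = -4*(-6700 - 10) = -4*(-6710) = 26840)
p = 598927729/32761 (p = (-38/(-181) + 135)² = (-38*(-1/181) + 135)² = (38/181 + 135)² = (24473/181)² = 598927729/32761 ≈ 18282.)
√(p + I) = √(598927729/32761 + 26840) = √(1478232969/32761) = √1478232969/181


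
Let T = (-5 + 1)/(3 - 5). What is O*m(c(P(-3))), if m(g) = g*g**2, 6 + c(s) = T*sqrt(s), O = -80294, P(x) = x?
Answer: -15416448*I*sqrt(3) ≈ -2.6702e+7*I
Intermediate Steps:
T = 2 (T = -4/(-2) = -4*(-1/2) = 2)
c(s) = -6 + 2*sqrt(s)
m(g) = g**3
O*m(c(P(-3))) = -80294*(-6 + 2*sqrt(-3))**3 = -80294*(-6 + 2*(I*sqrt(3)))**3 = -80294*(-6 + 2*I*sqrt(3))**3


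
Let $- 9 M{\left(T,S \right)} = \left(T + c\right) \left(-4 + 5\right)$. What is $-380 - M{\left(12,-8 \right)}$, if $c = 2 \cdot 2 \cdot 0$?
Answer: $- \frac{1136}{3} \approx -378.67$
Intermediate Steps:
$c = 0$ ($c = 4 \cdot 0 = 0$)
$M{\left(T,S \right)} = - \frac{T}{9}$ ($M{\left(T,S \right)} = - \frac{\left(T + 0\right) \left(-4 + 5\right)}{9} = - \frac{T 1}{9} = - \frac{T}{9}$)
$-380 - M{\left(12,-8 \right)} = -380 - \left(- \frac{1}{9}\right) 12 = -380 - - \frac{4}{3} = -380 + \frac{4}{3} = - \frac{1136}{3}$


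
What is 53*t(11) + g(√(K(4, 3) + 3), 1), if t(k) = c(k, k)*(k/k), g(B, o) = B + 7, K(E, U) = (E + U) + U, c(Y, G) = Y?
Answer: 590 + √13 ≈ 593.61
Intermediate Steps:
K(E, U) = E + 2*U
g(B, o) = 7 + B
t(k) = k (t(k) = k*(k/k) = k*1 = k)
53*t(11) + g(√(K(4, 3) + 3), 1) = 53*11 + (7 + √((4 + 2*3) + 3)) = 583 + (7 + √((4 + 6) + 3)) = 583 + (7 + √(10 + 3)) = 583 + (7 + √13) = 590 + √13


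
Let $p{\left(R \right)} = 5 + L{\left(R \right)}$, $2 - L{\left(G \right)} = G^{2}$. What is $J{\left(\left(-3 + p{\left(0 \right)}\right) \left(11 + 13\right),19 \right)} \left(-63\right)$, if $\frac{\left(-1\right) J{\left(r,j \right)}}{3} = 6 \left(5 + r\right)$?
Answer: $114534$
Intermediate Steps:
$L{\left(G \right)} = 2 - G^{2}$
$p{\left(R \right)} = 7 - R^{2}$ ($p{\left(R \right)} = 5 - \left(-2 + R^{2}\right) = 7 - R^{2}$)
$J{\left(r,j \right)} = -90 - 18 r$ ($J{\left(r,j \right)} = - 3 \cdot 6 \left(5 + r\right) = - 3 \left(30 + 6 r\right) = -90 - 18 r$)
$J{\left(\left(-3 + p{\left(0 \right)}\right) \left(11 + 13\right),19 \right)} \left(-63\right) = \left(-90 - 18 \left(-3 + \left(7 - 0^{2}\right)\right) \left(11 + 13\right)\right) \left(-63\right) = \left(-90 - 18 \left(-3 + \left(7 - 0\right)\right) 24\right) \left(-63\right) = \left(-90 - 18 \left(-3 + \left(7 + 0\right)\right) 24\right) \left(-63\right) = \left(-90 - 18 \left(-3 + 7\right) 24\right) \left(-63\right) = \left(-90 - 18 \cdot 4 \cdot 24\right) \left(-63\right) = \left(-90 - 1728\right) \left(-63\right) = \left(-1818\right) \left(-63\right) = 114534$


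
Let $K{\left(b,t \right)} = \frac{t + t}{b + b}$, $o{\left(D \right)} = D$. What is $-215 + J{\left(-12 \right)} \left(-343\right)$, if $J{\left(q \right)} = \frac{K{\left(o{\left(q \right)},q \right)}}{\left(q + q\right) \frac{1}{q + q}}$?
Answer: $-558$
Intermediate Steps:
$K{\left(b,t \right)} = \frac{t}{b}$ ($K{\left(b,t \right)} = \frac{2 t}{2 b} = 2 t \frac{1}{2 b} = \frac{t}{b}$)
$J{\left(q \right)} = 1$ ($J{\left(q \right)} = \frac{q \frac{1}{q}}{\left(q + q\right) \frac{1}{q + q}} = 1 \frac{1}{2 q \frac{1}{2 q}} = 1 \cdot 1^{-1} = 1 \cdot 1 = 1$)
$-215 + J{\left(-12 \right)} \left(-343\right) = -215 + 1 \left(-343\right) = -215 - 343 = -558$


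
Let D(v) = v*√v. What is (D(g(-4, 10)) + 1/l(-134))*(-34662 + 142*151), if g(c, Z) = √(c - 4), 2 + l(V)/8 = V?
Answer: 3305/272 - 52880*(-1)^(¾)*2^(¼) ≈ 44479.0 - 44467.0*I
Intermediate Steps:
l(V) = -16 + 8*V
g(c, Z) = √(-4 + c)
D(v) = v^(3/2)
(D(g(-4, 10)) + 1/l(-134))*(-34662 + 142*151) = ((√(-4 - 4))^(3/2) + 1/(-16 + 8*(-134)))*(-34662 + 142*151) = ((√(-8))^(3/2) + 1/(-16 - 1072))*(-34662 + 21442) = ((2*I*√2)^(3/2) + 1/(-1088))*(-13220) = (4*2^(¼)*I^(3/2) - 1/1088)*(-13220) = (-1/1088 + 4*2^(¼)*I^(3/2))*(-13220) = 3305/272 - 52880*2^(¼)*I^(3/2)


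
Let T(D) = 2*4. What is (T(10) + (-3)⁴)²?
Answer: 7921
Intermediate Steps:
T(D) = 8
(T(10) + (-3)⁴)² = (8 + (-3)⁴)² = (8 + 81)² = 89² = 7921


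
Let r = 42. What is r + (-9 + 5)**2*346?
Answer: 5578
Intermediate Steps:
r + (-9 + 5)**2*346 = 42 + (-9 + 5)**2*346 = 42 + (-4)**2*346 = 42 + 16*346 = 42 + 5536 = 5578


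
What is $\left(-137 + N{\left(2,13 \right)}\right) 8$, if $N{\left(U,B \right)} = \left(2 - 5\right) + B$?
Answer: $-1016$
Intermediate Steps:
$N{\left(U,B \right)} = -3 + B$ ($N{\left(U,B \right)} = \left(2 - 5\right) + B = -3 + B$)
$\left(-137 + N{\left(2,13 \right)}\right) 8 = \left(-137 + \left(-3 + 13\right)\right) 8 = \left(-137 + 10\right) 8 = \left(-127\right) 8 = -1016$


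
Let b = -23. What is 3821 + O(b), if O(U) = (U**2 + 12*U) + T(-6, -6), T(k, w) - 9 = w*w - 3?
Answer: 4116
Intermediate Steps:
T(k, w) = 6 + w**2 (T(k, w) = 9 + (w*w - 3) = 9 + (w**2 - 3) = 9 + (-3 + w**2) = 6 + w**2)
O(U) = 42 + U**2 + 12*U (O(U) = (U**2 + 12*U) + (6 + (-6)**2) = (U**2 + 12*U) + (6 + 36) = (U**2 + 12*U) + 42 = 42 + U**2 + 12*U)
3821 + O(b) = 3821 + (42 + (-23)**2 + 12*(-23)) = 3821 + (42 + 529 - 276) = 3821 + 295 = 4116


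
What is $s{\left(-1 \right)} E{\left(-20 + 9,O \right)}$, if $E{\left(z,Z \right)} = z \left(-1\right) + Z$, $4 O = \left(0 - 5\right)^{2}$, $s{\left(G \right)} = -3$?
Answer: $- \frac{207}{4} \approx -51.75$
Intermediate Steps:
$O = \frac{25}{4}$ ($O = \frac{\left(0 - 5\right)^{2}}{4} = \frac{\left(-5\right)^{2}}{4} = \frac{1}{4} \cdot 25 = \frac{25}{4} \approx 6.25$)
$E{\left(z,Z \right)} = Z - z$ ($E{\left(z,Z \right)} = - z + Z = Z - z$)
$s{\left(-1 \right)} E{\left(-20 + 9,O \right)} = - 3 \left(\frac{25}{4} - \left(-20 + 9\right)\right) = - 3 \left(\frac{25}{4} - -11\right) = - 3 \left(\frac{25}{4} + 11\right) = \left(-3\right) \frac{69}{4} = - \frac{207}{4}$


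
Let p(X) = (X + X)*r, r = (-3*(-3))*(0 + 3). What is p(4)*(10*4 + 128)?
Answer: 36288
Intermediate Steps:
r = 27 (r = 9*3 = 27)
p(X) = 54*X (p(X) = (X + X)*27 = (2*X)*27 = 54*X)
p(4)*(10*4 + 128) = (54*4)*(10*4 + 128) = 216*(40 + 128) = 216*168 = 36288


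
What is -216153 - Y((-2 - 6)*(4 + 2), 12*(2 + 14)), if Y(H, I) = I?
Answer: -216345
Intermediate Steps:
-216153 - Y((-2 - 6)*(4 + 2), 12*(2 + 14)) = -216153 - 12*(2 + 14) = -216153 - 12*16 = -216153 - 1*192 = -216153 - 192 = -216345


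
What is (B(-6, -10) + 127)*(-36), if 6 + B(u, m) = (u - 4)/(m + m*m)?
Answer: -4352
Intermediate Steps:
B(u, m) = -6 + (-4 + u)/(m + m²) (B(u, m) = -6 + (u - 4)/(m + m*m) = -6 + (-4 + u)/(m + m²))
(B(-6, -10) + 127)*(-36) = ((-4 - 6 - 6*(-10) - 6*(-10)²)/((-10)*(1 - 10)) + 127)*(-36) = (-⅒*(-4 - 6 + 60 - 6*100)/(-9) + 127)*(-36) = (-⅒*(-⅑)*(-4 - 6 + 60 - 600) + 127)*(-36) = (-⅒*(-⅑)*(-550) + 127)*(-36) = (-55/9 + 127)*(-36) = (1088/9)*(-36) = -4352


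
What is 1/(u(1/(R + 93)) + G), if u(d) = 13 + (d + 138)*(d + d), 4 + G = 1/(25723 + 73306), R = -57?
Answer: 64170792/1069612877 ≈ 0.059994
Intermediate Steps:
G = -396115/99029 (G = -4 + 1/(25723 + 73306) = -4 + 1/99029 = -396115/99029 ≈ -4.0000)
u(d) = 13 + 2*d*(138 + d) (u(d) = 13 + (138 + d)*(2*d) = 13 + 2*d*(138 + d))
1/(u(1/(R + 93)) + G) = 1/((13 + 2*(1/(-57 + 93))**2 + 276/(-57 + 93)) - 396115/99029) = 1/((13 + 2*(1/36)**2 + 276/36) - 396115/99029) = 1/((13 + 2*(1/36)**2 + 276*(1/36)) - 396115/99029) = 1/((13 + 2*(1/1296) + 23/3) - 396115/99029) = 1/((13 + 1/648 + 23/3) - 396115/99029) = 1/(13393/648 - 396115/99029) = 1/(1069612877/64170792) = 64170792/1069612877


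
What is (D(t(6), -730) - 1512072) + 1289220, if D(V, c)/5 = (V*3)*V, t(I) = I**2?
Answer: -203412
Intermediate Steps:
D(V, c) = 15*V**2 (D(V, c) = 5*((V*3)*V) = 5*((3*V)*V) = 5*(3*V**2) = 15*V**2)
(D(t(6), -730) - 1512072) + 1289220 = (15*(6**2)**2 - 1512072) + 1289220 = (15*36**2 - 1512072) + 1289220 = (15*1296 - 1512072) + 1289220 = (19440 - 1512072) + 1289220 = -1492632 + 1289220 = -203412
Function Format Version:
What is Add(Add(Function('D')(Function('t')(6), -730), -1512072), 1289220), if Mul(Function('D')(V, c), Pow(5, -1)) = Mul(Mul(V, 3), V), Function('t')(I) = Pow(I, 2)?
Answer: -203412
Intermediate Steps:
Function('D')(V, c) = Mul(15, Pow(V, 2)) (Function('D')(V, c) = Mul(5, Mul(Mul(V, 3), V)) = Mul(5, Mul(Mul(3, V), V)) = Mul(5, Mul(3, Pow(V, 2))) = Mul(15, Pow(V, 2)))
Add(Add(Function('D')(Function('t')(6), -730), -1512072), 1289220) = Add(Add(Mul(15, Pow(Pow(6, 2), 2)), -1512072), 1289220) = Add(Add(Mul(15, Pow(36, 2)), -1512072), 1289220) = Add(Add(Mul(15, 1296), -1512072), 1289220) = Add(Add(19440, -1512072), 1289220) = Add(-1492632, 1289220) = -203412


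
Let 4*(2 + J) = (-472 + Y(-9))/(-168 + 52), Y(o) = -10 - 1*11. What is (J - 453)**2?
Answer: 52751169/256 ≈ 2.0606e+5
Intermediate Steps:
Y(o) = -21 (Y(o) = -10 - 11 = -21)
J = -15/16 (J = -2 + ((-472 - 21)/(-168 + 52))/4 = -2 + (-493/(-116))/4 = -2 + (-493*(-1/116))/4 = -2 + (1/4)*(17/4) = -2 + 17/16 = -15/16 ≈ -0.93750)
(J - 453)**2 = (-15/16 - 453)**2 = (-7263/16)**2 = 52751169/256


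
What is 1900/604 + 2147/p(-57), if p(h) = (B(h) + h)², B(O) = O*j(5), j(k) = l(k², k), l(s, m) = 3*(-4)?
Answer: 9845288/3124341 ≈ 3.1512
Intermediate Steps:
l(s, m) = -12
j(k) = -12
B(O) = -12*O (B(O) = O*(-12) = -12*O)
p(h) = 121*h² (p(h) = (-12*h + h)² = (-11*h)² = 121*h²)
1900/604 + 2147/p(-57) = 1900/604 + 2147/((121*(-57)²)) = 1900*(1/604) + 2147/((121*3249)) = 475/151 + 2147/393129 = 475/151 + 2147*(1/393129) = 475/151 + 113/20691 = 9845288/3124341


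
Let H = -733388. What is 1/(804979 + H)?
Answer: 1/71591 ≈ 1.3968e-5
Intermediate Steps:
1/(804979 + H) = 1/(804979 - 733388) = 1/71591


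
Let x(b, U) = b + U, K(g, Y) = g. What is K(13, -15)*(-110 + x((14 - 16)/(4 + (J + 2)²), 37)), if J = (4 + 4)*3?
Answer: -322673/340 ≈ -949.04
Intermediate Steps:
J = 24 (J = 8*3 = 24)
x(b, U) = U + b
K(13, -15)*(-110 + x((14 - 16)/(4 + (J + 2)²), 37)) = 13*(-110 + (37 + (14 - 16)/(4 + (24 + 2)²))) = 13*(-110 + (37 - 2/(4 + 26²))) = 13*(-110 + (37 - 2/(4 + 676))) = 13*(-110 + (37 - 2/680)) = 13*(-110 + (37 - 2*1/680)) = 13*(-110 + (37 - 1/340)) = 13*(-110 + 12579/340) = 13*(-24821/340) = -322673/340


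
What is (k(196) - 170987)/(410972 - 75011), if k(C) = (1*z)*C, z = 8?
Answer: -56473/111987 ≈ -0.50428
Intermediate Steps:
k(C) = 8*C (k(C) = (1*8)*C = 8*C)
(k(196) - 170987)/(410972 - 75011) = (8*196 - 170987)/(410972 - 75011) = (1568 - 170987)/335961 = -169419*1/335961 = -56473/111987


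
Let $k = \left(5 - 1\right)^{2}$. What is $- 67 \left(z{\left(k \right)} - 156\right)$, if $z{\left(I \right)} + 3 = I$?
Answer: $9581$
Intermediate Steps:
$k = 16$ ($k = 4^{2} = 16$)
$z{\left(I \right)} = -3 + I$
$- 67 \left(z{\left(k \right)} - 156\right) = - 67 \left(\left(-3 + 16\right) - 156\right) = - 67 \left(13 - 156\right) = \left(-67\right) \left(-143\right) = 9581$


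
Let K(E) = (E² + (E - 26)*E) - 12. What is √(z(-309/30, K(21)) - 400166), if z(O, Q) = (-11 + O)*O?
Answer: I*√39994661/10 ≈ 632.41*I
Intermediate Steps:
K(E) = -12 + E² + E*(-26 + E) (K(E) = (E² + (-26 + E)*E) - 12 = (E² + E*(-26 + E)) - 12 = -12 + E² + E*(-26 + E))
z(O, Q) = O*(-11 + O)
√(z(-309/30, K(21)) - 400166) = √((-309/30)*(-11 - 309/30) - 400166) = √((-309*1/30)*(-11 - 309*1/30) - 400166) = √(-103*(-11 - 103/10)/10 - 400166) = √(-103/10*(-213/10) - 400166) = √(21939/100 - 400166) = √(-39994661/100) = I*√39994661/10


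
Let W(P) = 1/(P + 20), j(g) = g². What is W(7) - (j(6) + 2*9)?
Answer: -1457/27 ≈ -53.963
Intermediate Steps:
W(P) = 1/(20 + P)
W(7) - (j(6) + 2*9) = 1/(20 + 7) - (6² + 2*9) = 1/27 - (36 + 18) = 1/27 - 1*54 = 1/27 - 54 = -1457/27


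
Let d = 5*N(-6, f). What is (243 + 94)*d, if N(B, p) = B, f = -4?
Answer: -10110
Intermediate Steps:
d = -30 (d = 5*(-6) = -30)
(243 + 94)*d = (243 + 94)*(-30) = 337*(-30) = -10110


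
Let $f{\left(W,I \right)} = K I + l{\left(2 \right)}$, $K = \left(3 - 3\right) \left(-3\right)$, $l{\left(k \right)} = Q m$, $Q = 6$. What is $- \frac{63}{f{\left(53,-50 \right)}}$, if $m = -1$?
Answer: $\frac{21}{2} \approx 10.5$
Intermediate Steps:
$l{\left(k \right)} = -6$ ($l{\left(k \right)} = 6 \left(-1\right) = -6$)
$K = 0$ ($K = 0 \left(-3\right) = 0$)
$f{\left(W,I \right)} = -6$ ($f{\left(W,I \right)} = 0 I - 6 = 0 - 6 = -6$)
$- \frac{63}{f{\left(53,-50 \right)}} = - \frac{63}{-6} = \left(-63\right) \left(- \frac{1}{6}\right) = \frac{21}{2}$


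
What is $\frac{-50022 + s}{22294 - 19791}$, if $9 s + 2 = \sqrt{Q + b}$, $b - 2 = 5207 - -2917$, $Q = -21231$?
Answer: $- \frac{450200}{22527} + \frac{i \sqrt{13105}}{22527} \approx -19.985 + 0.0050818 i$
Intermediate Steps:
$b = 8126$ ($b = 2 + \left(5207 - -2917\right) = 2 + \left(5207 + 2917\right) = 2 + 8124 = 8126$)
$s = - \frac{2}{9} + \frac{i \sqrt{13105}}{9}$ ($s = - \frac{2}{9} + \frac{\sqrt{-21231 + 8126}}{9} = - \frac{2}{9} + \frac{\sqrt{-13105}}{9} = - \frac{2}{9} + \frac{i \sqrt{13105}}{9} \approx -0.22222 + 12.72 i$)
$\frac{-50022 + s}{22294 - 19791} = \frac{-50022 - \left(\frac{2}{9} - \frac{i \sqrt{13105}}{9}\right)}{22294 - 19791} = \frac{- \frac{450200}{9} + \frac{i \sqrt{13105}}{9}}{2503} = \left(- \frac{450200}{9} + \frac{i \sqrt{13105}}{9}\right) \frac{1}{2503} = - \frac{450200}{22527} + \frac{i \sqrt{13105}}{22527}$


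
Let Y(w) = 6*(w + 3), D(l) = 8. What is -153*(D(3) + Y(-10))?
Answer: 5202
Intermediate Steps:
Y(w) = 18 + 6*w (Y(w) = 6*(3 + w) = 18 + 6*w)
-153*(D(3) + Y(-10)) = -153*(8 + (18 + 6*(-10))) = -153*(8 + (18 - 60)) = -153*(8 - 42) = -153*(-34) = 5202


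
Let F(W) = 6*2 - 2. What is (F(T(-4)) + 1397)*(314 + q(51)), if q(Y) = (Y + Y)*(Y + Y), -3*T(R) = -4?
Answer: 15080226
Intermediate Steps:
T(R) = 4/3 (T(R) = -1/3*(-4) = 4/3)
q(Y) = 4*Y**2 (q(Y) = (2*Y)*(2*Y) = 4*Y**2)
F(W) = 10 (F(W) = 12 - 2 = 10)
(F(T(-4)) + 1397)*(314 + q(51)) = (10 + 1397)*(314 + 4*51**2) = 1407*(314 + 4*2601) = 1407*(314 + 10404) = 1407*10718 = 15080226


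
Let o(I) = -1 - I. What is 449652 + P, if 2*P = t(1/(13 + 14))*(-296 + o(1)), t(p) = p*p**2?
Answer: 8850500167/19683 ≈ 4.4965e+5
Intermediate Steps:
t(p) = p**3
P = -149/19683 (P = ((1/(13 + 14))**3*(-296 + (-1 - 1*1)))/2 = ((1/27)**3*(-296 + (-1 - 1)))/2 = ((1/27)**3*(-296 - 2))/2 = ((1/19683)*(-298))/2 = (1/2)*(-298/19683) = -149/19683 ≈ -0.0075700)
449652 + P = 449652 - 149/19683 = 8850500167/19683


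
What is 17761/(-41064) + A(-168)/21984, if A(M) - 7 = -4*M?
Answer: -5035769/12538208 ≈ -0.40163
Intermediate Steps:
A(M) = 7 - 4*M
17761/(-41064) + A(-168)/21984 = 17761/(-41064) + (7 - 4*(-168))/21984 = 17761*(-1/41064) + (7 + 672)*(1/21984) = -17761/41064 + 679*(1/21984) = -17761/41064 + 679/21984 = -5035769/12538208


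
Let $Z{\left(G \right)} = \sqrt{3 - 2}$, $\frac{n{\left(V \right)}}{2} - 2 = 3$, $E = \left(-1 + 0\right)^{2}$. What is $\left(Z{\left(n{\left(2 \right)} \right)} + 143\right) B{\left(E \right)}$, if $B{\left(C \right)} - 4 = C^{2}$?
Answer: $720$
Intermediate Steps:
$E = 1$ ($E = \left(-1\right)^{2} = 1$)
$n{\left(V \right)} = 10$ ($n{\left(V \right)} = 4 + 2 \cdot 3 = 4 + 6 = 10$)
$Z{\left(G \right)} = 1$ ($Z{\left(G \right)} = \sqrt{1} = 1$)
$B{\left(C \right)} = 4 + C^{2}$
$\left(Z{\left(n{\left(2 \right)} \right)} + 143\right) B{\left(E \right)} = \left(1 + 143\right) \left(4 + 1^{2}\right) = 144 \left(4 + 1\right) = 144 \cdot 5 = 720$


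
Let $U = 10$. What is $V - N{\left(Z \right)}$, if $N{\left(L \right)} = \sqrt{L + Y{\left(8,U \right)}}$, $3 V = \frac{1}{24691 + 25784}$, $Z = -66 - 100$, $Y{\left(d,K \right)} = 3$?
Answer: $\frac{1}{151425} - i \sqrt{163} \approx 6.6039 \cdot 10^{-6} - 12.767 i$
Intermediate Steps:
$Z = -166$ ($Z = -66 - 100 = -166$)
$V = \frac{1}{151425}$ ($V = \frac{1}{3 \left(24691 + 25784\right)} = \frac{1}{3 \cdot 50475} = \frac{1}{3} \cdot \frac{1}{50475} = \frac{1}{151425} \approx 6.6039 \cdot 10^{-6}$)
$N{\left(L \right)} = \sqrt{3 + L}$ ($N{\left(L \right)} = \sqrt{L + 3} = \sqrt{3 + L}$)
$V - N{\left(Z \right)} = \frac{1}{151425} - \sqrt{3 - 166} = \frac{1}{151425} - \sqrt{-163} = \frac{1}{151425} - i \sqrt{163}$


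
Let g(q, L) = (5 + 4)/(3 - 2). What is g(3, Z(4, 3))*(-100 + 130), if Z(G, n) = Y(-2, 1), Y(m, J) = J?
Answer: 270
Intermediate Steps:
Z(G, n) = 1
g(q, L) = 9 (g(q, L) = 9/1 = 9*1 = 9)
g(3, Z(4, 3))*(-100 + 130) = 9*(-100 + 130) = 9*30 = 270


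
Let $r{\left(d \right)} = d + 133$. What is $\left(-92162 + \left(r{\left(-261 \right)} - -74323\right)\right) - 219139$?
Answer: $-237106$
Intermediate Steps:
$r{\left(d \right)} = 133 + d$
$\left(-92162 + \left(r{\left(-261 \right)} - -74323\right)\right) - 219139 = \left(-92162 + \left(\left(133 - 261\right) - -74323\right)\right) - 219139 = \left(-92162 + \left(-128 + 74323\right)\right) - 219139 = \left(-92162 + 74195\right) - 219139 = -17967 - 219139 = -237106$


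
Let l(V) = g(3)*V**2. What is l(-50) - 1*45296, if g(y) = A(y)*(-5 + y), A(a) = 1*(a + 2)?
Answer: -70296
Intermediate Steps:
A(a) = 2 + a (A(a) = 1*(2 + a) = 2 + a)
g(y) = (-5 + y)*(2 + y) (g(y) = (2 + y)*(-5 + y) = (-5 + y)*(2 + y))
l(V) = -10*V**2 (l(V) = ((-5 + 3)*(2 + 3))*V**2 = (-2*5)*V**2 = -10*V**2)
l(-50) - 1*45296 = -10*(-50)**2 - 1*45296 = -10*2500 - 45296 = -25000 - 45296 = -70296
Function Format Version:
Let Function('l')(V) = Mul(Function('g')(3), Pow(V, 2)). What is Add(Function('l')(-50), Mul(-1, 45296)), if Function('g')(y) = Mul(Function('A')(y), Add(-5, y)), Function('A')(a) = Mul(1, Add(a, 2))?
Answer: -70296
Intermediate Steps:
Function('A')(a) = Add(2, a) (Function('A')(a) = Mul(1, Add(2, a)) = Add(2, a))
Function('g')(y) = Mul(Add(-5, y), Add(2, y)) (Function('g')(y) = Mul(Add(2, y), Add(-5, y)) = Mul(Add(-5, y), Add(2, y)))
Function('l')(V) = Mul(-10, Pow(V, 2)) (Function('l')(V) = Mul(Mul(Add(-5, 3), Add(2, 3)), Pow(V, 2)) = Mul(Mul(-2, 5), Pow(V, 2)) = Mul(-10, Pow(V, 2)))
Add(Function('l')(-50), Mul(-1, 45296)) = Add(Mul(-10, Pow(-50, 2)), Mul(-1, 45296)) = Add(Mul(-10, 2500), -45296) = Add(-25000, -45296) = -70296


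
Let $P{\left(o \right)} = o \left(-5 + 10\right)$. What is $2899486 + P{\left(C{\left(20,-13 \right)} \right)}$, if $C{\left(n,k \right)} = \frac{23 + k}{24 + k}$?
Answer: $\frac{31894396}{11} \approx 2.8995 \cdot 10^{6}$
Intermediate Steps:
$C{\left(n,k \right)} = \frac{23 + k}{24 + k}$
$P{\left(o \right)} = 5 o$ ($P{\left(o \right)} = o 5 = 5 o$)
$2899486 + P{\left(C{\left(20,-13 \right)} \right)} = 2899486 + 5 \frac{23 - 13}{24 - 13} = 2899486 + 5 \cdot \frac{1}{11} \cdot 10 = 2899486 + 5 \cdot \frac{10}{11} = 2899486 + \frac{50}{11} = \frac{31894396}{11}$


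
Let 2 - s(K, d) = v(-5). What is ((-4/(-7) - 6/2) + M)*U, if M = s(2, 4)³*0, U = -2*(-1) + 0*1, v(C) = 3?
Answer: -34/7 ≈ -4.8571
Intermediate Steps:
s(K, d) = -1 (s(K, d) = 2 - 1*3 = 2 - 3 = -1)
U = 2 (U = 2 + 0 = 2)
M = 0 (M = (-1)³*0 = -1*0 = 0)
((-4/(-7) - 6/2) + M)*U = ((-4/(-7) - 6/2) + 0)*2 = ((-4*(-⅐) - 6*½) + 0)*2 = ((4/7 - 3) + 0)*2 = (-17/7 + 0)*2 = -17/7*2 = -34/7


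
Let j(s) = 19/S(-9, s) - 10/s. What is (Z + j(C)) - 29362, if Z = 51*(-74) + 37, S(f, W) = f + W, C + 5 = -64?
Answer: -19793261/598 ≈ -33099.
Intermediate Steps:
C = -69 (C = -5 - 64 = -69)
S(f, W) = W + f
Z = -3737 (Z = -3774 + 37 = -3737)
j(s) = -10/s + 19/(-9 + s) (j(s) = 19/(s - 9) - 10/s = 19/(-9 + s) - 10/s = -10/s + 19/(-9 + s))
(Z + j(C)) - 29362 = (-3737 + 9*(10 - 69)/(-69*(-9 - 69))) - 29362 = (-3737 + 9*(-1/69)*(-59)/(-78)) - 29362 = (-3737 + 9*(-1/69)*(-1/78)*(-59)) - 29362 = (-3737 - 59/598) - 29362 = -2234785/598 - 29362 = -19793261/598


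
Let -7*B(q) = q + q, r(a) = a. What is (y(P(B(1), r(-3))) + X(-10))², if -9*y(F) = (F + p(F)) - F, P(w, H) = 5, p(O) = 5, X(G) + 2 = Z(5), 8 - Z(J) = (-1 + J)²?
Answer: 9025/81 ≈ 111.42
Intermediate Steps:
Z(J) = 8 - (-1 + J)²
X(G) = -10 (X(G) = -2 + (8 - (-1 + 5)²) = -2 + (8 - 1*4²) = -2 + (8 - 1*16) = -2 + (8 - 16) = -2 - 8 = -10)
B(q) = -2*q/7 (B(q) = -(q + q)/7 = -2*q/7)
y(F) = -5/9 (y(F) = -((F + 5) - F)/9 = -((5 + F) - F)/9 = -⅑*5 = -5/9)
(y(P(B(1), r(-3))) + X(-10))² = (-5/9 - 10)² = (-95/9)² = 9025/81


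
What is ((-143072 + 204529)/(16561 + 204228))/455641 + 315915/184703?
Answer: 31781224863712606/18581217983902547 ≈ 1.7104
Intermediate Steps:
((-143072 + 204529)/(16561 + 204228))/455641 + 315915/184703 = (61457/220789)*(1/455641) + 315915*(1/184703) = (61457*(1/220789))*(1/455641) + 315915/184703 = (61457/220789)*(1/455641) + 315915/184703 = 61457/100600520749 + 315915/184703 = 31781224863712606/18581217983902547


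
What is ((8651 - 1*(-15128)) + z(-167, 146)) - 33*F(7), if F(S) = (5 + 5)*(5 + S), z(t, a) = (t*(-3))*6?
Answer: 22825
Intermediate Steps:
z(t, a) = -18*t (z(t, a) = -3*t*6 = -18*t)
F(S) = 50 + 10*S (F(S) = 10*(5 + S) = 50 + 10*S)
((8651 - 1*(-15128)) + z(-167, 146)) - 33*F(7) = ((8651 - 1*(-15128)) - 18*(-167)) - 33*(50 + 10*7) = ((8651 + 15128) + 3006) - 33*(50 + 70) = (23779 + 3006) - 33*120 = 26785 - 3960 = 22825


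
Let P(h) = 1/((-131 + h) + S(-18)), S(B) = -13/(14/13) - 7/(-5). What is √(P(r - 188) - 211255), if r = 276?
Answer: I*√10317906365/221 ≈ 459.63*I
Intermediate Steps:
S(B) = -747/70 (S(B) = -13/(14*(1/13)) - 7*(-⅕) = -13/14/13 + 7/5 = -13*13/14 + 7/5 = -169/14 + 7/5 = -747/70)
P(h) = 1/(-9917/70 + h) (P(h) = 1/((-131 + h) - 747/70) = 1/(-9917/70 + h))
√(P(r - 188) - 211255) = √(70/(-9917 + 70*(276 - 188)) - 211255) = √(70/(-9917 + 70*88) - 211255) = √(70/(-9917 + 6160) - 211255) = √(70/(-3757) - 211255) = √(70*(-1/3757) - 211255) = √(-70/3757 - 211255) = √(-793685105/3757) = I*√10317906365/221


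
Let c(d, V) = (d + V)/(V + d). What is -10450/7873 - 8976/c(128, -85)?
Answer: -70678498/7873 ≈ -8977.3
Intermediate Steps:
c(d, V) = 1 (c(d, V) = (V + d)/(V + d) = 1)
-10450/7873 - 8976/c(128, -85) = -10450/7873 - 8976/1 = -10450*1/7873 - 8976*1 = -10450/7873 - 8976 = -70678498/7873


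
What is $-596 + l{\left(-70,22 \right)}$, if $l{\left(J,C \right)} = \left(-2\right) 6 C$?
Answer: $-860$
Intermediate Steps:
$l{\left(J,C \right)} = - 12 C$
$-596 + l{\left(-70,22 \right)} = -596 - 264 = -860$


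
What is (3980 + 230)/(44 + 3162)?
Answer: 2105/1603 ≈ 1.3132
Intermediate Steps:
(3980 + 230)/(44 + 3162) = 4210/3206 = 4210*(1/3206) = 2105/1603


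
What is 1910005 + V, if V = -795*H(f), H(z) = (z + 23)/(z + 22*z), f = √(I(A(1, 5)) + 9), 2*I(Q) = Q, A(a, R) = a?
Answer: 43929320/23 - 795*√38/19 ≈ 1.9097e+6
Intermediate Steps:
I(Q) = Q/2
f = √38/2 (f = √((½)*1 + 9) = √(½ + 9) = √(19/2) = √38/2 ≈ 3.0822)
H(z) = (23 + z)/(23*z) (H(z) = (23 + z)/((23*z)) = (23 + z)*(1/(23*z)) = (23 + z)/(23*z))
V = -795*√38*(23 + √38/2)/437 (V = -795*(23 + √38/2)/(23*(√38/2)) = -795*√38/19*(23 + √38/2)/23 = -795*√38*(23 + √38/2)/437 ≈ -292.50)
1910005 + V = 1910005 + (-795/23 - 795*√38/19) = 43929320/23 - 795*√38/19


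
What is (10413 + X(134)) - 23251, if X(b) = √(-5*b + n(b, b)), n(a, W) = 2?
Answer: -12838 + 2*I*√167 ≈ -12838.0 + 25.846*I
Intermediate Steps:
X(b) = √(2 - 5*b) (X(b) = √(-5*b + 2) = √(2 - 5*b))
(10413 + X(134)) - 23251 = (10413 + √(2 - 5*134)) - 23251 = (10413 + √(2 - 670)) - 23251 = (10413 + √(-668)) - 23251 = (10413 + 2*I*√167) - 23251 = -12838 + 2*I*√167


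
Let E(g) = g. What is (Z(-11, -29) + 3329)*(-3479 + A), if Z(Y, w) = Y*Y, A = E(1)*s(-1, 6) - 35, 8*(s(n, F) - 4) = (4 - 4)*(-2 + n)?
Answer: -12109500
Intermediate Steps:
s(n, F) = 4 (s(n, F) = 4 + ((4 - 4)*(-2 + n))/8 = 4 + (0*(-2 + n))/8 = 4 + (1/8)*0 = 4 + 0 = 4)
A = -31 (A = 1*4 - 35 = 4 - 35 = -31)
Z(Y, w) = Y**2
(Z(-11, -29) + 3329)*(-3479 + A) = ((-11)**2 + 3329)*(-3479 - 31) = (121 + 3329)*(-3510) = 3450*(-3510) = -12109500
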